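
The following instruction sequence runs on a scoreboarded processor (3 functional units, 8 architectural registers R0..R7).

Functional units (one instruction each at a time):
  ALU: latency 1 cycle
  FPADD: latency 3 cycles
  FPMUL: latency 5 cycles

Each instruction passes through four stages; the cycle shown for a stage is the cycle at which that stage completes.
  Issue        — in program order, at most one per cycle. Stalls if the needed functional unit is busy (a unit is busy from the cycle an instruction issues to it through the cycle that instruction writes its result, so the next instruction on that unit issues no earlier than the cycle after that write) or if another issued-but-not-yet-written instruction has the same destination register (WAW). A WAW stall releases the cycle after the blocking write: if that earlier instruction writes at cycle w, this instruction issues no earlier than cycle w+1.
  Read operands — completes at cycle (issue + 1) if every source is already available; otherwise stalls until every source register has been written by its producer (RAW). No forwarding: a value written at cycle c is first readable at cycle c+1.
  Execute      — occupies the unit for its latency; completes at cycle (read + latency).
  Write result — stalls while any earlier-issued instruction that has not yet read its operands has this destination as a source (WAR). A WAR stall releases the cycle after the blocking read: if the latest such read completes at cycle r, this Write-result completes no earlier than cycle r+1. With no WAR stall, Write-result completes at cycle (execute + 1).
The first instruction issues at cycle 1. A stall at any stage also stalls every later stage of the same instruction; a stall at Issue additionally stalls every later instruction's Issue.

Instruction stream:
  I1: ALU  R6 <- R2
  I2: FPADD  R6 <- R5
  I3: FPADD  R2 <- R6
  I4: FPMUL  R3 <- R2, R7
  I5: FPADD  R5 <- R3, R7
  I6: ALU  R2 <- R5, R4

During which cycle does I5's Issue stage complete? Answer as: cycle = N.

cycle = 17

t=1  I1 issues→ALU
t=2  I1 reads
t=3  I1 exec-done
t=4  I1 writes R6
t=5  I2 issues→FPADD
t=6  I2 reads
t=9  I2 exec-done
t=10  I2 writes R6
t=11  I3 issues→FPADD
t=12  I3 reads; I4 issues→FPMUL
t=15  I3 exec-done
t=16  I3 writes R2
t=17  I4 reads; I5 issues→FPADD
t=18  I6 issues→ALU
t=22  I4 exec-done
t=23  I4 writes R3
t=24  I5 reads
t=27  I5 exec-done
t=28  I5 writes R5
t=29  I6 reads
t=30  I6 exec-done
t=31  I6 writes R2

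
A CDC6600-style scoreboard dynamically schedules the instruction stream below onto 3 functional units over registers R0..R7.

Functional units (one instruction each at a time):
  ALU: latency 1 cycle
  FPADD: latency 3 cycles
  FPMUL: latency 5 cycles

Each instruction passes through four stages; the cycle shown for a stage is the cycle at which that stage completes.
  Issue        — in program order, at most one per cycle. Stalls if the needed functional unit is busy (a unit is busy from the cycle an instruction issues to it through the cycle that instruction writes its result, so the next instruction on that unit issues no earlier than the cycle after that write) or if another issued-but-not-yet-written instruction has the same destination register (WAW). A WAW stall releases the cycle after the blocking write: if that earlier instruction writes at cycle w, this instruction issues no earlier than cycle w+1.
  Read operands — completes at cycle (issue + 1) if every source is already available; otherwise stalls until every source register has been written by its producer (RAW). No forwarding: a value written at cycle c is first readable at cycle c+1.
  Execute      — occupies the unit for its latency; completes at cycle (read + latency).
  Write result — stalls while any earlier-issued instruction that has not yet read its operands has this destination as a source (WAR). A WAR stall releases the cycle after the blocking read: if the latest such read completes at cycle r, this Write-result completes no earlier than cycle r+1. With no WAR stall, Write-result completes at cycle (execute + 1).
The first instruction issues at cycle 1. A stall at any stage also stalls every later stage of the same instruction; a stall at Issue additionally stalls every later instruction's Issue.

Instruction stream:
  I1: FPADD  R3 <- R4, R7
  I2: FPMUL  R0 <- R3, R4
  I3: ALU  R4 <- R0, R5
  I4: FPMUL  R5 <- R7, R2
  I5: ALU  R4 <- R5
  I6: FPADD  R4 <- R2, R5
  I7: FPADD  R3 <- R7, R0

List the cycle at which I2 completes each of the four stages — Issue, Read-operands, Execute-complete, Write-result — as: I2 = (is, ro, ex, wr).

t=1  I1 issues→FPADD
t=2  I1 reads · I2 issues→FPMUL
t=3  I3 issues→ALU
t=5  I1 exec-done
t=6  I1 writes R3
t=7  I2 reads
t=12  I2 exec-done
t=13  I2 writes R0
t=14  I3 reads · I4 issues→FPMUL
t=15  I3 exec-done · I4 reads
t=16  I3 writes R4
t=17  I5 issues→ALU
t=20  I4 exec-done
t=21  I4 writes R5
t=22  I5 reads
t=23  I5 exec-done
t=24  I5 writes R4
t=25  I6 issues→FPADD
t=26  I6 reads
t=29  I6 exec-done
t=30  I6 writes R4
t=31  I7 issues→FPADD
t=32  I7 reads
t=35  I7 exec-done
t=36  I7 writes R3

I2 = (2, 7, 12, 13)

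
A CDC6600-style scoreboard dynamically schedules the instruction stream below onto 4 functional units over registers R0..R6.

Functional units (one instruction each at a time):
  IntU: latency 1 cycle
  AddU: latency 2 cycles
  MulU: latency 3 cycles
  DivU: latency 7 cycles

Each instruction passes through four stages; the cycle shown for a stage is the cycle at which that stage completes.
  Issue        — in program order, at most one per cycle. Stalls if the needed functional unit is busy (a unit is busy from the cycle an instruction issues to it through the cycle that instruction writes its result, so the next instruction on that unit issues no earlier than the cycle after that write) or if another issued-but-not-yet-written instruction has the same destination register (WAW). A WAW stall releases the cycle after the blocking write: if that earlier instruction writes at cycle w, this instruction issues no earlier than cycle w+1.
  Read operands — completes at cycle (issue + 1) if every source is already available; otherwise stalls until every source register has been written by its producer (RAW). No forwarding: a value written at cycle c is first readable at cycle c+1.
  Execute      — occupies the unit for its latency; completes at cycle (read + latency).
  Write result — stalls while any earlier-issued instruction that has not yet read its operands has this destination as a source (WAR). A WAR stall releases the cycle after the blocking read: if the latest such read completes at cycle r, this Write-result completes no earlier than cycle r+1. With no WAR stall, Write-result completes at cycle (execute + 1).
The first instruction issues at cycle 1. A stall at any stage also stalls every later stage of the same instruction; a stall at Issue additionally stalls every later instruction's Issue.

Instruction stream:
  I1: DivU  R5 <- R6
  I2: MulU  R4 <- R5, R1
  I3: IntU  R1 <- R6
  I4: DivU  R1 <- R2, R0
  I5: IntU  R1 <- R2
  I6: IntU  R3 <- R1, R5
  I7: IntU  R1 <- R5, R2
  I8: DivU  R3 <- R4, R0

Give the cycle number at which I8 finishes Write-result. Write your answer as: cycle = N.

cycle = 41

c1: I1 issues→DivU
c2: I1 reads; I2 issues→MulU
c3: I3 issues→IntU
c4: I3 reads
c5: I3 exec-done
c9: I1 exec-done
c10: I1 writes R5
c11: I2 reads
c12: I3 writes R1
c13: I4 issues→DivU
c14: I2 exec-done; I4 reads
c15: I2 writes R4
c21: I4 exec-done
c22: I4 writes R1
c23: I5 issues→IntU
c24: I5 reads
c25: I5 exec-done
c26: I5 writes R1
c27: I6 issues→IntU
c28: I6 reads
c29: I6 exec-done
c30: I6 writes R3
c31: I7 issues→IntU
c32: I7 reads; I8 issues→DivU
c33: I7 exec-done; I8 reads
c34: I7 writes R1
c40: I8 exec-done
c41: I8 writes R3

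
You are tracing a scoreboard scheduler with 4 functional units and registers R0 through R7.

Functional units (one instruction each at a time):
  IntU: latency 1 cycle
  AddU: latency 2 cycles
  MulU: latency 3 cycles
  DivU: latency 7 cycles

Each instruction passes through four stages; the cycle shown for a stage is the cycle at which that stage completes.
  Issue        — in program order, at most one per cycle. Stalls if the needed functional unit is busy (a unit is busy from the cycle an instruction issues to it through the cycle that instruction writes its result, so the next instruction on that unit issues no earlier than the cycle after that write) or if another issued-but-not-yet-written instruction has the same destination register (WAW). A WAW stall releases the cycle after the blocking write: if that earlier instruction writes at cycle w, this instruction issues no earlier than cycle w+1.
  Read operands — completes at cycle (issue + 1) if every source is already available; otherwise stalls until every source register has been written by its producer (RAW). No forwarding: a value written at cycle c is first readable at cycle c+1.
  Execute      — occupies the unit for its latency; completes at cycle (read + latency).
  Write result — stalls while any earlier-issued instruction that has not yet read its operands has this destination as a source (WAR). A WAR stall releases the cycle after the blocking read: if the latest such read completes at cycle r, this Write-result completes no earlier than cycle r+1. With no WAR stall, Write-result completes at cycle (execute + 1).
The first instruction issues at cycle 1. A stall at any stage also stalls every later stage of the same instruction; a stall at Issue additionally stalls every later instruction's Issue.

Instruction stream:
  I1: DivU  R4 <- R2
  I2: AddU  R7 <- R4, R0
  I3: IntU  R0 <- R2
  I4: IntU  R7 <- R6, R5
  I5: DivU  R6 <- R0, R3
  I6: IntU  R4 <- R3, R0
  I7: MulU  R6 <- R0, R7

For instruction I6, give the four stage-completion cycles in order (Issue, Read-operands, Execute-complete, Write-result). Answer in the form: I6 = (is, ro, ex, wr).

I6 = (19, 20, 21, 22)

I1 -> (1, 2, 9, 10)
I2 -> (2, 11, 13, 14)  // RAW R4: wait I1 write@10
I3 -> (3, 4, 5, 12)  // WAR R0: wait I2 read@11
I4 -> (15, 16, 17, 18)  // WAW R7: wait I2 write@14
I5 -> (16, 17, 24, 25)
I6 -> (19, 20, 21, 22)  // struct: IntU busy until I4 writes@18
I7 -> (26, 27, 30, 31)  // WAW R6: wait I5 write@25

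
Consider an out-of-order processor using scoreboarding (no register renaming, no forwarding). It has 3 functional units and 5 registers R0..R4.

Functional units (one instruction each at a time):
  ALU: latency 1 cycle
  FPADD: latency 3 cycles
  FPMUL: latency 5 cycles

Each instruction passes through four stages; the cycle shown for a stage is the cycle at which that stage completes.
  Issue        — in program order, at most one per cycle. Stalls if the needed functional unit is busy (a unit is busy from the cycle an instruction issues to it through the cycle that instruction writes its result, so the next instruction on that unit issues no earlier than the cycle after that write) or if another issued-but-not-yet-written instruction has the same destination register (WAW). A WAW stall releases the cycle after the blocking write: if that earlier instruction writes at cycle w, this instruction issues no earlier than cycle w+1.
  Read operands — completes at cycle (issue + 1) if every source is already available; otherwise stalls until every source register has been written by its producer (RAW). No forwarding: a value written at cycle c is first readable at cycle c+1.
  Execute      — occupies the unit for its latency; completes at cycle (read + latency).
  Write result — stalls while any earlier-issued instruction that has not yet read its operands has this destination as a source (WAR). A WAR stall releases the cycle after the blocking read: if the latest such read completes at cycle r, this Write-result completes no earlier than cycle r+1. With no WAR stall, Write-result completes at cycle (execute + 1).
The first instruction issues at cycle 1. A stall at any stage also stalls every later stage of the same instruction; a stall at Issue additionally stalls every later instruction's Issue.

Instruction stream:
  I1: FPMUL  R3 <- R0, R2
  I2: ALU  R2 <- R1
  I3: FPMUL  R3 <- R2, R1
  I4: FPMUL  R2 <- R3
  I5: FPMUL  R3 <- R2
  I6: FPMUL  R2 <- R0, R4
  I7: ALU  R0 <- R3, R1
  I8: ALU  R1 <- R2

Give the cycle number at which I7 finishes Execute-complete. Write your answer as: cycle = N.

1) issue 1, read 2, done 7, write 8
2) issue 2, read 3, done 4, write 5
3) issue 9, read 10, done 15, write 16  <struct: FPMUL busy until I1 writes@8>
4) issue 17, read 18, done 23, write 24  <struct: FPMUL busy until I3 writes@16>
5) issue 25, read 26, done 31, write 32  <struct: FPMUL busy until I4 writes@24>
6) issue 33, read 34, done 39, write 40  <struct: FPMUL busy until I5 writes@32>
7) issue 34, read 35, done 36, write 37
8) issue 38, read 41, done 42, write 43  <struct: ALU busy until I7 writes@37 / RAW R2: wait I6 write@40>

cycle = 36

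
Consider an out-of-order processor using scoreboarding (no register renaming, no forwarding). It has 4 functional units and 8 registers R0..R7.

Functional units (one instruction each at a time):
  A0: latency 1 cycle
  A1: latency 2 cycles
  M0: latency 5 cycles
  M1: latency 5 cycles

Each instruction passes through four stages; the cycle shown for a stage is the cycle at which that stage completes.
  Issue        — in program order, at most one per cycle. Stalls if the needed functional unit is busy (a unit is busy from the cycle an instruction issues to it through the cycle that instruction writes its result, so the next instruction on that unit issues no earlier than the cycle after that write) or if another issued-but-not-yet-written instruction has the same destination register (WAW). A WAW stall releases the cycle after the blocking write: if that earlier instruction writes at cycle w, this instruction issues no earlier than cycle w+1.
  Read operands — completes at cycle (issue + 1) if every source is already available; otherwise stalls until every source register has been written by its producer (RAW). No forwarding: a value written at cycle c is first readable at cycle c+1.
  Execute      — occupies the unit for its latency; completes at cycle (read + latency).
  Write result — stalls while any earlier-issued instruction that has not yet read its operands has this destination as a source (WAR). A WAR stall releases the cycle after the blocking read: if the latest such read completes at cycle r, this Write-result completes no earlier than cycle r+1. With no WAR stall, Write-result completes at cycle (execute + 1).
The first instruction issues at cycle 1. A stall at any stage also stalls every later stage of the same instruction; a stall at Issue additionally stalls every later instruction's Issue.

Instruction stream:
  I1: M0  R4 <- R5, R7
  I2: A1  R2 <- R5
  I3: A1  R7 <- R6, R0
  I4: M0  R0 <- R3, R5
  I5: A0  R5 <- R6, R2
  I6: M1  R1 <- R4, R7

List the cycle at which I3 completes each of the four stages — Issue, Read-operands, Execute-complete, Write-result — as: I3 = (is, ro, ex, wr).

  I1 | 1 | 2 | 7 | 8
  I2 | 2 | 3 | 5 | 6
  I3 | 7 | 8 | 10 | 11   struct: A1 busy until I2 writes@6
  I4 | 9 | 10 | 15 | 16   struct: M0 busy until I1 writes@8
  I5 | 10 | 11 | 12 | 13
  I6 | 11 | 12 | 17 | 18

I3 = (7, 8, 10, 11)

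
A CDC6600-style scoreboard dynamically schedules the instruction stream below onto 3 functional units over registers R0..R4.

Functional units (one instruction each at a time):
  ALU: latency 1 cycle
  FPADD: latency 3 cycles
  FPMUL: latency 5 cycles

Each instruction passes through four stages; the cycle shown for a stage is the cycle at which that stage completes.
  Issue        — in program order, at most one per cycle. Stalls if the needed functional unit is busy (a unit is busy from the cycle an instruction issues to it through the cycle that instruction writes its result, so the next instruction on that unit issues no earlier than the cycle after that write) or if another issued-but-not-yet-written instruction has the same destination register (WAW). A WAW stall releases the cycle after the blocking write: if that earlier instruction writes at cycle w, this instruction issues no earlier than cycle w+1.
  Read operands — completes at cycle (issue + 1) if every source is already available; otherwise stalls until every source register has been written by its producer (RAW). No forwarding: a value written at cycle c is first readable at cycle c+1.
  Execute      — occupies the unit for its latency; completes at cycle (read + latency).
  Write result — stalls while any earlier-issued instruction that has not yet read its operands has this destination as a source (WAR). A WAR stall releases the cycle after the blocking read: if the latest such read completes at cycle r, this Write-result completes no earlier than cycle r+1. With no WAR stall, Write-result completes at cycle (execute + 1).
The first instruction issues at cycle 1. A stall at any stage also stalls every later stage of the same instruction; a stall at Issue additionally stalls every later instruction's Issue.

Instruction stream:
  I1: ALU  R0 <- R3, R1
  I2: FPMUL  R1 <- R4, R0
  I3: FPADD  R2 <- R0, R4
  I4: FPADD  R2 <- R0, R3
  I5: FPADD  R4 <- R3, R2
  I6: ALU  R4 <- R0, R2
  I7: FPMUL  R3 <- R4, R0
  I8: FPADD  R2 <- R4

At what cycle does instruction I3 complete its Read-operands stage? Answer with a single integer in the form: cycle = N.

cycle = 5

  I1 | 1 | 2 | 3 | 4
  I2 | 2 | 5 | 10 | 11   RAW R0: wait I1 write@4
  I3 | 3 | 5 | 8 | 9   RAW R0: wait I1 write@4
  I4 | 10 | 11 | 14 | 15   struct: FPADD busy until I3 writes@9
  I5 | 16 | 17 | 20 | 21   struct: FPADD busy until I4 writes@15
  I6 | 22 | 23 | 24 | 25   WAW R4: wait I5 write@21
  I7 | 23 | 26 | 31 | 32   RAW R4: wait I6 write@25
  I8 | 24 | 26 | 29 | 30   RAW R4: wait I6 write@25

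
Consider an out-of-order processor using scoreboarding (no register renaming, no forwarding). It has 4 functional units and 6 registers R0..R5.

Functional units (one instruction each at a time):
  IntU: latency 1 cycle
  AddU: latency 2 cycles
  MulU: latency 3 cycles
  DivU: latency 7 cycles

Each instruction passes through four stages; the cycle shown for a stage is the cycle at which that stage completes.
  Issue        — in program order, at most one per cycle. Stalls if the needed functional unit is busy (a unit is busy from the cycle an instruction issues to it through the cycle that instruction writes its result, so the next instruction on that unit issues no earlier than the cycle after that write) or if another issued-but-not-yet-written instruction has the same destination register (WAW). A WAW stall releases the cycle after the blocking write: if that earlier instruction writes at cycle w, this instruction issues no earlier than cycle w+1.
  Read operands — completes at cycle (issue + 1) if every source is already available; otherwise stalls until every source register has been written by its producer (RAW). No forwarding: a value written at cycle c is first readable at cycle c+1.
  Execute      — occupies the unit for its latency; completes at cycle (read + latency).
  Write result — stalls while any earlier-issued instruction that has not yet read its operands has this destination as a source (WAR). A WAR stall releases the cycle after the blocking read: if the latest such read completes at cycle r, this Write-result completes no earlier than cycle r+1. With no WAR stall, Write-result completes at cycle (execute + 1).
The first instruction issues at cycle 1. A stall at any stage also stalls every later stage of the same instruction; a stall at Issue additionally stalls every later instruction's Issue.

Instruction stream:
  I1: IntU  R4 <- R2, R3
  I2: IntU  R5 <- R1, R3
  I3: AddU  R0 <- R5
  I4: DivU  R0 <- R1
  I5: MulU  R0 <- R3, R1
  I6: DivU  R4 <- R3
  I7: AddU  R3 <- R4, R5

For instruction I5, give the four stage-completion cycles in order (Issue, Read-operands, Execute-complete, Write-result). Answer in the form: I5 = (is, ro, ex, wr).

I5 = (23, 24, 27, 28)

1) issue 1, read 2, done 3, write 4
2) issue 5, read 6, done 7, write 8  <struct: IntU busy until I1 writes@4>
3) issue 6, read 9, done 11, write 12  <RAW R5: wait I2 write@8>
4) issue 13, read 14, done 21, write 22  <WAW R0: wait I3 write@12>
5) issue 23, read 24, done 27, write 28  <WAW R0: wait I4 write@22>
6) issue 24, read 25, done 32, write 33
7) issue 25, read 34, done 36, write 37  <RAW R4: wait I6 write@33>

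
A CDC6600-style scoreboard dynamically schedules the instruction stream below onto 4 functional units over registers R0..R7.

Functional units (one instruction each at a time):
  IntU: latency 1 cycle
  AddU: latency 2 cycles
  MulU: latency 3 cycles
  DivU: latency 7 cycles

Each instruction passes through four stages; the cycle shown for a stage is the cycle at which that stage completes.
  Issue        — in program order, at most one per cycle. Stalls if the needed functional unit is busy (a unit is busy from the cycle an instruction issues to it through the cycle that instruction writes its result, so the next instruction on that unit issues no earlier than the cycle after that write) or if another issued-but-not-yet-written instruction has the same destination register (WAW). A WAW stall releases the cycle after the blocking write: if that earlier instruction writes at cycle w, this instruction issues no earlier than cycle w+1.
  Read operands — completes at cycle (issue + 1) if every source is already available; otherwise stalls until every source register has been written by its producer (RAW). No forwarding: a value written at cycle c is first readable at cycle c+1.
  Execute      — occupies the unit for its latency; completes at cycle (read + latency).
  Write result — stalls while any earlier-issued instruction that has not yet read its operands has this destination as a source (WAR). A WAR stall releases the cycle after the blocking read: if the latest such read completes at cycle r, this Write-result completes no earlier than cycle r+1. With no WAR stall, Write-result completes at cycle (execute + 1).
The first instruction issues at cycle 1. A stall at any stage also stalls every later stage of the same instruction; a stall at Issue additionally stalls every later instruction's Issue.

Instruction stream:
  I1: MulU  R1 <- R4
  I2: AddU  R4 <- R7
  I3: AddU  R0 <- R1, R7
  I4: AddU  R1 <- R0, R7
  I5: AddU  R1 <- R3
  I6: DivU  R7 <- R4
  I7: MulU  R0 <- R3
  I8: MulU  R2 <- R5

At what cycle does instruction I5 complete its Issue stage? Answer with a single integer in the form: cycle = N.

c1: I1 issues→MulU
c2: I1 reads; I2 issues→AddU
c3: I2 reads
c5: I1 exec-done; I2 exec-done
c6: I1 writes R1; I2 writes R4
c7: I3 issues→AddU
c8: I3 reads
c10: I3 exec-done
c11: I3 writes R0
c12: I4 issues→AddU
c13: I4 reads
c15: I4 exec-done
c16: I4 writes R1
c17: I5 issues→AddU
c18: I5 reads; I6 issues→DivU
c19: I6 reads; I7 issues→MulU
c20: I5 exec-done; I7 reads
c21: I5 writes R1
c23: I7 exec-done
c24: I7 writes R0
c25: I8 issues→MulU
c26: I6 exec-done; I8 reads
c27: I6 writes R7
c29: I8 exec-done
c30: I8 writes R2

cycle = 17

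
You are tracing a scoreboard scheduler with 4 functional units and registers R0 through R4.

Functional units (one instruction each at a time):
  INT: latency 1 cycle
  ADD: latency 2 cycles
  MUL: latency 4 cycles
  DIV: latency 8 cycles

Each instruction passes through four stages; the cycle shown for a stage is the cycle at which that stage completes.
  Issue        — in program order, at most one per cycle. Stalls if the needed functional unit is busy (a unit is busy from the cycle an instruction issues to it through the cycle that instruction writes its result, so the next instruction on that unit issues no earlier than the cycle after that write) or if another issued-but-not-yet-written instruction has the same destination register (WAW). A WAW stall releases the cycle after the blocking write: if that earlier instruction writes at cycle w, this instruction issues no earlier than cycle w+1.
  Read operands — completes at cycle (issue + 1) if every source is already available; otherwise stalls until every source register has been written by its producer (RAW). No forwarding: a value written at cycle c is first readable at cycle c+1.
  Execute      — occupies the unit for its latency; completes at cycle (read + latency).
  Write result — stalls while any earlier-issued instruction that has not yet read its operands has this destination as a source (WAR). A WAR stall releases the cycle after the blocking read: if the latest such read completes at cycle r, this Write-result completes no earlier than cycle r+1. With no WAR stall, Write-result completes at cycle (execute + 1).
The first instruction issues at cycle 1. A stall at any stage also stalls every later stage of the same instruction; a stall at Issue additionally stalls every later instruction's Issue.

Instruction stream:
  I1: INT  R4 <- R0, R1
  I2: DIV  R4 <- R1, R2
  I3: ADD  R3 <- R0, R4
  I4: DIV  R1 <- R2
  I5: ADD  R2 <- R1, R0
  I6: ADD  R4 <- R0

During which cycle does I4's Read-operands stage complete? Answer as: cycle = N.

I1: IS=1 RO=2 EX=3 WR=4
I2: IS=5 RO=6 EX=14 WR=15  [WAW R4: wait I1 write@4]
I3: IS=6 RO=16 EX=18 WR=19  [RAW R4: wait I2 write@15]
I4: IS=16 RO=17 EX=25 WR=26  [struct: DIV busy until I2 writes@15]
I5: IS=20 RO=27 EX=29 WR=30  [struct: ADD busy until I3 writes@19; RAW R1: wait I4 write@26]
I6: IS=31 RO=32 EX=34 WR=35  [struct: ADD busy until I5 writes@30]

cycle = 17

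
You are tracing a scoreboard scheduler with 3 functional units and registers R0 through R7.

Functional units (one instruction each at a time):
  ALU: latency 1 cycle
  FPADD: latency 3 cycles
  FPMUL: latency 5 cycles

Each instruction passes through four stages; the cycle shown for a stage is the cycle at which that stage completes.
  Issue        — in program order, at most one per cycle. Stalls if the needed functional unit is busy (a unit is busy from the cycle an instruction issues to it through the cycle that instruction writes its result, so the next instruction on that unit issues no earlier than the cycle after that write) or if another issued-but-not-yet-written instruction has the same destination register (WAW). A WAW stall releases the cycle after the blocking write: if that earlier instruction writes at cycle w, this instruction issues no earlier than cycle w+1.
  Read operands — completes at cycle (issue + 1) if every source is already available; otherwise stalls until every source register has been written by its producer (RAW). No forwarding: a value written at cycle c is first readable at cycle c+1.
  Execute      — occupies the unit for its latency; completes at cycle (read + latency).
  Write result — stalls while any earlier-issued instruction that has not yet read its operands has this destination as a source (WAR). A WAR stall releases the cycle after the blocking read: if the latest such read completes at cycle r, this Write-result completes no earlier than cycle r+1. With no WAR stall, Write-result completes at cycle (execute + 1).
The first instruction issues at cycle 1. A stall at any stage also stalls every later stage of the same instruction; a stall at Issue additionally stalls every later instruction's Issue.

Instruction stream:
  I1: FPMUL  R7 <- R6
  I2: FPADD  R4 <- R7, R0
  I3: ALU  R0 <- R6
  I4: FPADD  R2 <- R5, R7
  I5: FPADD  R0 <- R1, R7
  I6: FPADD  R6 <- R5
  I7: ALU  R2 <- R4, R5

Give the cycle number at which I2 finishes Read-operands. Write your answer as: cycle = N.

1) issue 1, read 2, done 7, write 8
2) issue 2, read 9, done 12, write 13  <RAW R7: wait I1 write@8>
3) issue 3, read 4, done 5, write 10  <WAR R0: wait I2 read@9>
4) issue 14, read 15, done 18, write 19  <struct: FPADD busy until I2 writes@13>
5) issue 20, read 21, done 24, write 25  <struct: FPADD busy until I4 writes@19>
6) issue 26, read 27, done 30, write 31  <struct: FPADD busy until I5 writes@25>
7) issue 27, read 28, done 29, write 30

cycle = 9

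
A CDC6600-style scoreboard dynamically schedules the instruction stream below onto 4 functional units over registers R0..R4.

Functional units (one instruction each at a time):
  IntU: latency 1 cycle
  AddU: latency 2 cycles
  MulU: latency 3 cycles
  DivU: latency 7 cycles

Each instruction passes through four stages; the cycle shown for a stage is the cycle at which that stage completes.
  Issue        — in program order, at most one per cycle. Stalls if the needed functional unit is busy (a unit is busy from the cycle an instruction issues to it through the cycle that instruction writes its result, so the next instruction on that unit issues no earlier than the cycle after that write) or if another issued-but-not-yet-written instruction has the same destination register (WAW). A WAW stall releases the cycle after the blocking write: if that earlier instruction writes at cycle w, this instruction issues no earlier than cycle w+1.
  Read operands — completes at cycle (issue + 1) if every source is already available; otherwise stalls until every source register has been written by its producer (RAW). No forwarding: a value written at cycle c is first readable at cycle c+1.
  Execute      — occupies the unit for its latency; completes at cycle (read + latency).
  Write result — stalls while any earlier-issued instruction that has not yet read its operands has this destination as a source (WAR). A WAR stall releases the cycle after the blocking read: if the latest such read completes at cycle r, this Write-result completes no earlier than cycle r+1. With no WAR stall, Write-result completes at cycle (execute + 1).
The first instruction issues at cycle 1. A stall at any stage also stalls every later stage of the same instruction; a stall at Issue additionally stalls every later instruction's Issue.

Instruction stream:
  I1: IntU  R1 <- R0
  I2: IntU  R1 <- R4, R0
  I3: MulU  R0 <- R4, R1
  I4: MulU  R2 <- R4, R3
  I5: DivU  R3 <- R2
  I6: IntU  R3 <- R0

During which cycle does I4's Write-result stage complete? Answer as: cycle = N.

cycle = 19

cycle 1: issue I1 (IntU)
cycle 2: I1 read-ops
cycle 3: I1 finished on IntU
cycle 4: I1→R1
cycle 5: issue I2 (IntU)
cycle 6: I2 read-ops, issue I3 (MulU)
cycle 7: I2 finished on IntU
cycle 8: I2→R1
cycle 9: I3 read-ops
cycle 12: I3 finished on MulU
cycle 13: I3→R0
cycle 14: issue I4 (MulU)
cycle 15: I4 read-ops, issue I5 (DivU)
cycle 18: I4 finished on MulU
cycle 19: I4→R2
cycle 20: I5 read-ops
cycle 27: I5 finished on DivU
cycle 28: I5→R3
cycle 29: issue I6 (IntU)
cycle 30: I6 read-ops
cycle 31: I6 finished on IntU
cycle 32: I6→R3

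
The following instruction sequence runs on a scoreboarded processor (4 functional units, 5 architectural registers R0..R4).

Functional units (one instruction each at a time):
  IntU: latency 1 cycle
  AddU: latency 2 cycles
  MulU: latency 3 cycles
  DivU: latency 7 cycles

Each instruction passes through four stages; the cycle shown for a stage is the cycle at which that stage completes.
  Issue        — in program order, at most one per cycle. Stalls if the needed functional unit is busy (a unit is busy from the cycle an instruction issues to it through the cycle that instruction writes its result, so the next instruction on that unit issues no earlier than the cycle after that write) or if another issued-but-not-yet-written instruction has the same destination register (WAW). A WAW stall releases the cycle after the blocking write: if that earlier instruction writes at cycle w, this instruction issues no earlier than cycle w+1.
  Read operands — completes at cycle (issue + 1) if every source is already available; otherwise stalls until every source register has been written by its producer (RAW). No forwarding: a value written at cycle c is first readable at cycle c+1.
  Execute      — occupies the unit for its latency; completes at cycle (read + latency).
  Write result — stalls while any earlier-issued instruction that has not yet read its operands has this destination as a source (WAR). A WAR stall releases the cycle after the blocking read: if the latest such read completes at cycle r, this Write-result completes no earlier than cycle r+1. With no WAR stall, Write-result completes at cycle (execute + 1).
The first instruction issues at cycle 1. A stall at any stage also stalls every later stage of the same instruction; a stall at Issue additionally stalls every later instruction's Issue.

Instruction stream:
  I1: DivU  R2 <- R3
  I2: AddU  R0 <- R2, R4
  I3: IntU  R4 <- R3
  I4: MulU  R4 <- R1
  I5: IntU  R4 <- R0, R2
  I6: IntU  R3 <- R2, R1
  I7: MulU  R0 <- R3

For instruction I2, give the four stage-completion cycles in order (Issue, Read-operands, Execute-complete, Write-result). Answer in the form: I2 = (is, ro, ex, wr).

I2 = (2, 11, 13, 14)

c1: I1→DivU
c2: I1 RO | I2→AddU
c3: I3→IntU
c4: I3 RO
c5: I3 EX
c9: I1 EX
c10: I1 WR R2
c11: I2 RO
c12: I3 WR R4
c13: I2 EX | I4→MulU
c14: I2 WR R0 | I4 RO
c17: I4 EX
c18: I4 WR R4
c19: I5→IntU
c20: I5 RO
c21: I5 EX
c22: I5 WR R4
c23: I6→IntU
c24: I6 RO | I7→MulU
c25: I6 EX
c26: I6 WR R3
c27: I7 RO
c30: I7 EX
c31: I7 WR R0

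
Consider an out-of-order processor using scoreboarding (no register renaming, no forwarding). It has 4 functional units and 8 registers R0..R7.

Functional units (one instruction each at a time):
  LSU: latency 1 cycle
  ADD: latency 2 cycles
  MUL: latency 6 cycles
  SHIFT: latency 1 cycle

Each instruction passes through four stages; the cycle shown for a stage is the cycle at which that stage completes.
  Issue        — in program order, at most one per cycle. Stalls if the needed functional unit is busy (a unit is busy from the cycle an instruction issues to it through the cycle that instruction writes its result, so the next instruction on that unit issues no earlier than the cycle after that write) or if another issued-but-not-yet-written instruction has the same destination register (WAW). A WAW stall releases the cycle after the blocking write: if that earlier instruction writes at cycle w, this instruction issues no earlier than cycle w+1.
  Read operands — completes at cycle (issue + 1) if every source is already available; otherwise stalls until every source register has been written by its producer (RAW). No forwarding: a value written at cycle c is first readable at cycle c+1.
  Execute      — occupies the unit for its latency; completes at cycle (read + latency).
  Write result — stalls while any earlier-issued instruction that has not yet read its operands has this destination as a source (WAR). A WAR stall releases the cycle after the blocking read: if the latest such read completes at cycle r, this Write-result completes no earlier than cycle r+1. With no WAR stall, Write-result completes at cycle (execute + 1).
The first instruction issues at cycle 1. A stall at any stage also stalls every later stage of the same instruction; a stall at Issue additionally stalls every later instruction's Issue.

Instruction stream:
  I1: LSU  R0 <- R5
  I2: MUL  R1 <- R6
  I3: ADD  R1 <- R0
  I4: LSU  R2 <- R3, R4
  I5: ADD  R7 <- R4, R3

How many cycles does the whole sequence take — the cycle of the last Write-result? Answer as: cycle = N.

I1: IS=1 RO=2 EX=3 WR=4
I2: IS=2 RO=3 EX=9 WR=10
I3: IS=11 RO=12 EX=14 WR=15  [WAW R1: wait I2 write@10]
I4: IS=12 RO=13 EX=14 WR=15
I5: IS=16 RO=17 EX=19 WR=20  [struct: ADD busy until I3 writes@15]

cycle = 20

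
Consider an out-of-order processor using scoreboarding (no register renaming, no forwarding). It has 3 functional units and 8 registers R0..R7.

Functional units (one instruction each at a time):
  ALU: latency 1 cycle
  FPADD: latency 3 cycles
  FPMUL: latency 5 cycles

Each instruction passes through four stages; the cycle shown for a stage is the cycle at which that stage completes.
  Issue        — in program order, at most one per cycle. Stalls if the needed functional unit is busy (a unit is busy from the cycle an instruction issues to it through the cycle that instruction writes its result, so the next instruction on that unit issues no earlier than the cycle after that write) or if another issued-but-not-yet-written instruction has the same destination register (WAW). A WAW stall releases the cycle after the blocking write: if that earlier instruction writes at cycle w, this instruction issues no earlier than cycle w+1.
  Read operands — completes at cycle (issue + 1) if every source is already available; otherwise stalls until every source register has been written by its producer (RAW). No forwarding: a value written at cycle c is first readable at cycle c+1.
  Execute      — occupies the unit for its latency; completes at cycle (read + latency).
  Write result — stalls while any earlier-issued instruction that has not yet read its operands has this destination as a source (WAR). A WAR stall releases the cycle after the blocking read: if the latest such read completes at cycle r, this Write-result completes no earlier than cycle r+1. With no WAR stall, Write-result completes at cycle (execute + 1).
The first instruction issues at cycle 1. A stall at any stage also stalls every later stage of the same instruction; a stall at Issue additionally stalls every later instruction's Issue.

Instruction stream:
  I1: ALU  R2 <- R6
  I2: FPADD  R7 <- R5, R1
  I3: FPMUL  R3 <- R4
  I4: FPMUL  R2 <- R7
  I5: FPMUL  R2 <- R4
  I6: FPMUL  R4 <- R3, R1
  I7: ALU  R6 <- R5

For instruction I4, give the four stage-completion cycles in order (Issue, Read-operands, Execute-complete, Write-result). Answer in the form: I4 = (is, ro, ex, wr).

c1: issue I1 (ALU)
c2: I1 read-ops | issue I2 (FPADD)
c3: I1 finished on ALU | I2 read-ops | issue I3 (FPMUL)
c4: I1→R2 | I3 read-ops
c6: I2 finished on FPADD
c7: I2→R7
c9: I3 finished on FPMUL
c10: I3→R3
c11: issue I4 (FPMUL)
c12: I4 read-ops
c17: I4 finished on FPMUL
c18: I4→R2
c19: issue I5 (FPMUL)
c20: I5 read-ops
c25: I5 finished on FPMUL
c26: I5→R2
c27: issue I6 (FPMUL)
c28: I6 read-ops | issue I7 (ALU)
c29: I7 read-ops
c30: I7 finished on ALU
c31: I7→R6
c33: I6 finished on FPMUL
c34: I6→R4

I4 = (11, 12, 17, 18)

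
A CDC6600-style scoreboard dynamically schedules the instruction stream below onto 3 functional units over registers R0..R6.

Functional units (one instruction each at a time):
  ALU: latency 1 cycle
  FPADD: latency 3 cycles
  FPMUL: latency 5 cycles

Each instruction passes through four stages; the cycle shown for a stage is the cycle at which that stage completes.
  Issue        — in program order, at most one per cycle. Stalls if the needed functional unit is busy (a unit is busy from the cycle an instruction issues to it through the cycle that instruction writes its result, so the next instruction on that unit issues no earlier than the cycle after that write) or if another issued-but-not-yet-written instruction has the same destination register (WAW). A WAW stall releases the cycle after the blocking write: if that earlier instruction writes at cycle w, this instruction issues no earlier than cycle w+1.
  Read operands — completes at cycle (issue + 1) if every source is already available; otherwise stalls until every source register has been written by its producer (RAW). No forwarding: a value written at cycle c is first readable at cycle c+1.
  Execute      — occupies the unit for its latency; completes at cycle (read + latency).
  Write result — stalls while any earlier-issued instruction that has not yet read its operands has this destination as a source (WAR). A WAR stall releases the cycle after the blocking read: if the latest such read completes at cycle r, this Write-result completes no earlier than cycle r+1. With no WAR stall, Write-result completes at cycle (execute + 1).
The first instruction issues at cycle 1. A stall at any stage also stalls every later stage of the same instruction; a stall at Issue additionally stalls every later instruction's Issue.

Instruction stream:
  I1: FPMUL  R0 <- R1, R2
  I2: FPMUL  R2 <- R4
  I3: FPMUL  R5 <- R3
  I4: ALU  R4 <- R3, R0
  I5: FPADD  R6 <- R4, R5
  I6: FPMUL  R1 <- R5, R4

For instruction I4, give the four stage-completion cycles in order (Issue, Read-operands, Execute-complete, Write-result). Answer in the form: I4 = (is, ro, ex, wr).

c1: I1 dispatched to FPMUL
c2: I1 operands ready
c7: I1 complete
c8: R0←I1
c9: I2 dispatched to FPMUL
c10: I2 operands ready
c15: I2 complete
c16: R2←I2
c17: I3 dispatched to FPMUL
c18: I3 operands ready | I4 dispatched to ALU
c19: I4 operands ready | I5 dispatched to FPADD
c20: I4 complete
c21: R4←I4
c23: I3 complete
c24: R5←I3
c25: I5 operands ready | I6 dispatched to FPMUL
c26: I6 operands ready
c28: I5 complete
c29: R6←I5
c31: I6 complete
c32: R1←I6

I4 = (18, 19, 20, 21)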